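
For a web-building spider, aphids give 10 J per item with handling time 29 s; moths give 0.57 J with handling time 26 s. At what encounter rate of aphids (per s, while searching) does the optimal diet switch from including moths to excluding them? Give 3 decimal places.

Drop moths once their profitability E₂/h₂ falls below the rate achievable on aphids alone: E₂/h₂ = λE₁/(1 + λh₁).
Solve for λ: λE₁h₂ = E₂(1 + λh₁) → λ(E₁h₂ − E₂h₁) = E₂ → λ = E₂/(E₁h₂ − E₂h₁).
λ = 0.57/(10×26 − 0.57×29) = 0.57/243.5 = 0.002341 per s.

0.002 per s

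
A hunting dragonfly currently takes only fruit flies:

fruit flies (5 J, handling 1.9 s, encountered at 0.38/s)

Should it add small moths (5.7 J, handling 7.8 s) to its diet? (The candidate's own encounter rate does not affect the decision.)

Current rate: (0.38×5)/(1 + 0.38×1.9) = 1.103 J/s.
Profitability of small moths: 5.7/7.8 = 0.7308 J/s.
0.7308 < 1.103, so adding small moths would lower the average — exclude it.

No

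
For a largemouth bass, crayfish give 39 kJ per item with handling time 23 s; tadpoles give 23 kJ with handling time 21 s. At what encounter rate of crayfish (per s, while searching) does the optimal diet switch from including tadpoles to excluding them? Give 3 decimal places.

Drop tadpoles once their profitability E₂/h₂ falls below the rate achievable on crayfish alone: E₂/h₂ = λE₁/(1 + λh₁).
Solve for λ: λE₁h₂ = E₂(1 + λh₁) → λ(E₁h₂ − E₂h₁) = E₂ → λ = E₂/(E₁h₂ − E₂h₁).
λ = 23/(39×21 − 23×23) = 23/290 = 0.07931 per s.

0.079 per s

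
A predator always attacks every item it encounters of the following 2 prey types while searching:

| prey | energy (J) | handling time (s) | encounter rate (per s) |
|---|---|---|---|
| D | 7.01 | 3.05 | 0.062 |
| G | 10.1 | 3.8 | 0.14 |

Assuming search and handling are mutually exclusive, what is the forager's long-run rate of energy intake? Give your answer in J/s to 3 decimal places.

Energy encountered per unit search time: 0.062×7.01 + 0.14×10.1 = 1.849 J/s.
Handling time per unit search time: 0.062×3.05 + 0.14×3.8 = 0.7211.
Rate = 1.849/(1 + 0.7211) = 1.074 J/s.

1.074 J/s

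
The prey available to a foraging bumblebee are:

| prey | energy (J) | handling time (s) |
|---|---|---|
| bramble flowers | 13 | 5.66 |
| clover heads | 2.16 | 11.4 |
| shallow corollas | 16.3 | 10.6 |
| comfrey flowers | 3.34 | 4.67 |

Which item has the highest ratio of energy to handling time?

bramble flowers

In descending order of E/h:
bramble flowers: 13/5.66 = 2.3 J/s
shallow corollas: 16.3/10.6 = 1.54 J/s
comfrey flowers: 3.34/4.67 = 0.715 J/s
clover heads: 2.16/11.4 = 0.189 J/s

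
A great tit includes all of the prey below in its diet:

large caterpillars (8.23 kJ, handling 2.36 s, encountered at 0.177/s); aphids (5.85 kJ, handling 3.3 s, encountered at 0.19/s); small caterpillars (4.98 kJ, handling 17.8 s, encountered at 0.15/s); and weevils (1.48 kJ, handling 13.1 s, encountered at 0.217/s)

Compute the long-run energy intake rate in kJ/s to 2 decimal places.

0.48 kJ/s

R = (0.177×8.23 + 0.19×5.85 + 0.15×4.98 + 0.217×1.48) / (1 + 0.177×2.36 + 0.19×3.3 + 0.15×17.8 + 0.217×13.1) = 3.636/7.557 = 0.4812 kJ/s.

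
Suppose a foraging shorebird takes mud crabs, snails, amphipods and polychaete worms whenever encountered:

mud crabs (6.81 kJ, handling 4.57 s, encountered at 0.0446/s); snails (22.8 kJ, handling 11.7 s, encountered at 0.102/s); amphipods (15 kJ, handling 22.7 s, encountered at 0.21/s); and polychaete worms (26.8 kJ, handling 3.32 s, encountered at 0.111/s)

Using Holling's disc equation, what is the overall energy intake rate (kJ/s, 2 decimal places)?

1.16 kJ/s

R = (0.0446×6.81 + 0.102×22.8 + 0.21×15 + 0.111×26.8) / (1 + 0.0446×4.57 + 0.102×11.7 + 0.21×22.7 + 0.111×3.32) = 8.754/7.533 = 1.162 kJ/s.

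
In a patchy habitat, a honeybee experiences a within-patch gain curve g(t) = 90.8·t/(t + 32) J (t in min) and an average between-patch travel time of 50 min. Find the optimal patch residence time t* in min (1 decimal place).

40.0 min

Optimal t* satisfies g'(t*) = g(t*)/(T + t*).
g'(t) = 90.8·32/(t + 32)². Setting 90.8·32/(t+32)² = 90.8t/[(t+32)(50+t)] gives 32(50+t) = t(t+32), so t² = 32×50 = 1600.
t* = √1600 = 40 min.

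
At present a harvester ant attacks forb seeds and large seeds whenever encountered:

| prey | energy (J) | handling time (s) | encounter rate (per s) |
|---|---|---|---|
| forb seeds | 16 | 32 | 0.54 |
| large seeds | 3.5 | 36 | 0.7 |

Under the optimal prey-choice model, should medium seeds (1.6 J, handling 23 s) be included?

On forb seeds and large seeds alone, R = ΣλE/(1+Σλh) = 11.09/43.48 = 0.2551 J/s.
Profitability of medium seeds: 1.6/23 = 0.06957 J/s.
Since 0.06957 < R, time spent handling medium seeds is better spent searching.

No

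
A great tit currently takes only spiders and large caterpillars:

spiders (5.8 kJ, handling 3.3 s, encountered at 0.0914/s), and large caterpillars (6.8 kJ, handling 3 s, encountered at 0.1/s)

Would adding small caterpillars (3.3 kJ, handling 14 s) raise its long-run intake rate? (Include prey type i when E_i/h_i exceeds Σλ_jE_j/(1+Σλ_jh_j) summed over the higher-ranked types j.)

No

Current rate: (0.0914×5.8 + 0.1×6.8)/(1 + 0.0914×3.3 + 0.1×3) = 0.7556 kJ/s.
Profitability of small caterpillars: 3.3/14 = 0.2357 kJ/s.
Since 0.2357 < R, time spent handling small caterpillars is better spent searching.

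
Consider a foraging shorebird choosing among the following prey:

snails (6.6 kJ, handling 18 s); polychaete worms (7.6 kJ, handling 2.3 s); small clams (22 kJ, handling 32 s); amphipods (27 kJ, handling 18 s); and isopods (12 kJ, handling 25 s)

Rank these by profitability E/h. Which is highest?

Profitability E/h (kJ/s): snails = 6.6/18 = 0.367, polychaete worms = 7.6/2.3 = 3.3, small clams = 22/32 = 0.688, amphipods = 27/18 = 1.5, isopods = 12/25 = 0.48.
Ranked: polychaete worms > amphipods > small clams > isopods > snails.

polychaete worms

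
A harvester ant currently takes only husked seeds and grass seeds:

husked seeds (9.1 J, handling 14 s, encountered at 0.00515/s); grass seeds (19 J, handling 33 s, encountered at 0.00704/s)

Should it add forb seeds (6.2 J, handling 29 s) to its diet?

Current rate: (0.00515×9.1 + 0.00704×19)/(1 + 0.00515×14 + 0.00704×33) = 0.1385 J/s.
Profitability of forb seeds: 6.2/29 = 0.2138 J/s.
0.2138 > 0.1385, so adding forb seeds raises the average — include it.

Yes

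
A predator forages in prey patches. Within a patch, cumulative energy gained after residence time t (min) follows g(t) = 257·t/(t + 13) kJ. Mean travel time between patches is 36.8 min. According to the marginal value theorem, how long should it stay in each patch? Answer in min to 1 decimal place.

21.9 min

By the marginal value theorem, leave when the instantaneous gain rate g'(t) equals the habitat-wide average g(t)/(T + t).
g'(t) = 257·13/(t + 13)². Setting 257·13/(t+13)² = 257t/[(t+13)(36.8+t)] gives 13(36.8+t) = t(t+13), so t² = 13×36.8 = 478.4.
t* = √478.4 = 21.87 min.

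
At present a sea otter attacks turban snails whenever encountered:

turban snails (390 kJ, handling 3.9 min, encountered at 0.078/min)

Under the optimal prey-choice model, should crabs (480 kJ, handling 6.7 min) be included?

Yes

Intake rate on the current diet: R = (0.078×390) / (1 + 0.078×3.9) = 30.42/1.304 = 23.32 kJ/min.
crabs: E/h = 480/6.7 = 71.64 kJ/min.
Since 71.64 > R, including crabs increases the long-run rate.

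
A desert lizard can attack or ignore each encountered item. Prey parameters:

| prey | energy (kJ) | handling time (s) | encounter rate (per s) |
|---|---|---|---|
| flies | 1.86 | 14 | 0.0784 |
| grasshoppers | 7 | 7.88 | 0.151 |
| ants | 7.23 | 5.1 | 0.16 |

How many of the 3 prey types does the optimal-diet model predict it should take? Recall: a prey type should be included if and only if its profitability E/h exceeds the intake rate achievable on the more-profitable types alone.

E/h in descending order: ants 1.42, grasshoppers 0.888, flies 0.133 kJ/s. The optimal diet is the largest prefix of this list for which every included type satisfies E_i/h_i > R on the types above it.
Rate on top 1: 0.637. grasshoppers: 0.888 > 0.637 → include.
Rate on top 2: 0.7365. flies: 0.133 < 0.7365 → exclude; stop.
Optimal diet: ants, grasshoppers — 2 of 3 types.

2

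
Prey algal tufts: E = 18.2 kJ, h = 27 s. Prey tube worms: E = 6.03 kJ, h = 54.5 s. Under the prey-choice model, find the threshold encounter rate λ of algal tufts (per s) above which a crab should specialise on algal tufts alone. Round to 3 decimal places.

0.007 per s

Drop tube worms once their profitability E₂/h₂ falls below the rate achievable on algal tufts alone: E₂/h₂ = λE₁/(1 + λh₁).
Solve for λ: λE₁h₂ = E₂(1 + λh₁) → λ(E₁h₂ − E₂h₁) = E₂ → λ = E₂/(E₁h₂ − E₂h₁).
λ = 6.03/(18.2×54.5 − 6.03×27) = 6.03/829.1 = 0.007273 per s.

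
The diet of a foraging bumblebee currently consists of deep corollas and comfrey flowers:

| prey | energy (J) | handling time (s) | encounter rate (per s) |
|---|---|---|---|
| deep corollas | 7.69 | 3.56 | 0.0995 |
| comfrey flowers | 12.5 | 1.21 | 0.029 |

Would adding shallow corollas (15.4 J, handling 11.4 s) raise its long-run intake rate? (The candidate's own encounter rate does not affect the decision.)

Current rate: (0.0995×7.69 + 0.029×12.5)/(1 + 0.0995×3.56 + 0.029×1.21) = 0.8117 J/s.
shallow corollas: E/h = 15.4/11.4 = 1.351 J/s.
1.351 > 0.8117, so adding shallow corollas raises the average — include it.

Yes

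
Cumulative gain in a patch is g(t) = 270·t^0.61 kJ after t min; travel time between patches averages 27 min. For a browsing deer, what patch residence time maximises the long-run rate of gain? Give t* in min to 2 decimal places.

Optimal t* satisfies g'(t*) = g(t*)/(T + t*).
g'(t) = 0.61·270·t^-0.39. Setting 0.61·270·t^-0.39 = 270·t^0.61/(27+t) gives 0.61(27+t) = t, so 0.39·t = 0.61×27.
t* = 0.61×27/0.39 = 42.23 min.

42.23 min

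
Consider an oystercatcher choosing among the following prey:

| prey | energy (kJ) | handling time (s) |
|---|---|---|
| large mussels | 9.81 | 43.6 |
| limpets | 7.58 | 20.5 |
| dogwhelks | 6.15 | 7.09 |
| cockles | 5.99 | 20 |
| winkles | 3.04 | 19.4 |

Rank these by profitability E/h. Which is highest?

Profitability E/h (kJ/s): large mussels = 9.81/43.6 = 0.225, limpets = 7.58/20.5 = 0.37, dogwhelks = 6.15/7.09 = 0.867, cockles = 5.99/20 = 0.299, winkles = 3.04/19.4 = 0.157.
Ranked: dogwhelks > limpets > cockles > large mussels > winkles.

dogwhelks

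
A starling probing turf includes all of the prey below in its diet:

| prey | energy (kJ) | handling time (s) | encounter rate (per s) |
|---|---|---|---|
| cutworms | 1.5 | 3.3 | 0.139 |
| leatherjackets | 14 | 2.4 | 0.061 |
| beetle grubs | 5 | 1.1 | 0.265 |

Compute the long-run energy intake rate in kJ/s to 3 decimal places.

Energy encountered per unit search time: 0.139×1.5 + 0.061×14 + 0.265×5 = 2.388 kJ/s.
Handling time per unit search time: 0.139×3.3 + 0.061×2.4 + 0.265×1.1 = 0.8966.
Rate = 2.388/(1 + 0.8966) = 1.259 kJ/s.

1.259 kJ/s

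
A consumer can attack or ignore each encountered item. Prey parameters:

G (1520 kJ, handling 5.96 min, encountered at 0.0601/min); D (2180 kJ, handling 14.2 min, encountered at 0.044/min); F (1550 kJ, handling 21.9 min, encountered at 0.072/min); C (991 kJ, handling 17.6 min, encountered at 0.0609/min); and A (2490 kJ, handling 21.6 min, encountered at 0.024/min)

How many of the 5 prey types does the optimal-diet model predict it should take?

3

E/h in descending order: G 255, D 154, A 115, F 70.8, C 56.3 kJ/min. The optimal diet is the largest prefix of this list for which every included type satisfies E_i/h_i > R on the types above it.
Rate on top 1: 67.26. D: 154 > 67.26 → include.
Rate on top 2: 94.44. A: 115 > 94.44 → include.
Rate on top 3: 98.76. F: 70.8 < 98.76 → exclude; stop.
Optimal diet: G, D, A — 3 of 5 types.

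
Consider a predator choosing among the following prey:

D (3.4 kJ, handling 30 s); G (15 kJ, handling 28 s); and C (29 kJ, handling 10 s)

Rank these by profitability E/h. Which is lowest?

D

Profitability E/h (kJ/s): D = 3.4/30 = 0.113, G = 15/28 = 0.536, C = 29/10 = 2.9.
Ranked: C > G > D.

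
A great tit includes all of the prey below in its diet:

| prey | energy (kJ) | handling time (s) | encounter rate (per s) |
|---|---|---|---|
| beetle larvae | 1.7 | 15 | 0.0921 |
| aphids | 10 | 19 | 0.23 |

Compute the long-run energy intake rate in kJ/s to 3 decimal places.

0.364 kJ/s

R = Σλ_iE_i / (1 + Σλ_ih_i)
Numerator: 0.0921×1.7 + 0.23×10 = 2.457
Denominator: 1 + 0.0921×15 + 0.23×19 = 6.752
R = 2.457/6.752 = 0.3639 kJ/s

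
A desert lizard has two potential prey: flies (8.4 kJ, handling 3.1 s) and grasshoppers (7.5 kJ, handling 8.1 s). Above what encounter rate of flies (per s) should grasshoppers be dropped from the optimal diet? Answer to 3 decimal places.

0.167 per s

Drop grasshoppers once their profitability E₂/h₂ falls below the rate achievable on flies alone: E₂/h₂ = λE₁/(1 + λh₁).
Solve for λ: λE₁h₂ = E₂(1 + λh₁) → λ(E₁h₂ − E₂h₁) = E₂ → λ = E₂/(E₁h₂ − E₂h₁).
λ = 7.5/(8.4×8.1 − 7.5×3.1) = 7.5/44.79 = 0.1674 per s.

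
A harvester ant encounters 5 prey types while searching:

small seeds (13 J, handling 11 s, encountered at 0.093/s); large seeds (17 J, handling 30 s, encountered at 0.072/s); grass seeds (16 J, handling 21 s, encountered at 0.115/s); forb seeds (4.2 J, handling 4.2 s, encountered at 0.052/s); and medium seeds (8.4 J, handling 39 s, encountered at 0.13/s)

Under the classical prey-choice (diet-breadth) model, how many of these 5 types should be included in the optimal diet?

3

Rank by E/h (J/s): small seeds 1.18, forb seeds 1, grass seeds 0.762, large seeds 0.567, medium seeds 0.215. Include each in turn until the next type's E/h falls below the running intake rate.
Rate on top 1: 0.5976. forb seeds: 1 > 0.5976 → include.
Rate on top 2: 0.6368. grass seeds: 0.762 > 0.6368 → include.
Rate on top 3: 0.7017. large seeds: 0.567 < 0.7017 → exclude; stop.
Optimal diet: small seeds, forb seeds, grass seeds — 3 of 5 types.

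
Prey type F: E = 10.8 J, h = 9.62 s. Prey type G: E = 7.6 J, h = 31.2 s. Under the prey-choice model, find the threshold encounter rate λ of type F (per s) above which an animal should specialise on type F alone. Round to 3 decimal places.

0.029 per s

At the threshold, the rate on type F alone equals the profitability of type G: λ·10.8/(1 + λ·9.62) = 7.6/31.2 = 0.2436.
Rearranging, λ(10.8 − 0.2436×9.62) = 0.2436, so λ = 0.2436/8.457 = 0.0288 per s.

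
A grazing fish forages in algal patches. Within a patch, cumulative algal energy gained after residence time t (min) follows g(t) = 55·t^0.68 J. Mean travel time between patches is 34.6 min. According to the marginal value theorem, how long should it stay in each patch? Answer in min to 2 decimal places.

73.53 min

Maximise g(t)/(T+t): set derivative to zero → g'(t)(T+t) = g(t).
g'(t) = 0.68·55·t^-0.32. Setting 0.68·55·t^-0.32 = 55·t^0.68/(34.6+t) gives 0.68(34.6+t) = t, so 0.32·t = 0.68×34.6.
t* = 0.68×34.6/0.32 = 73.53 min.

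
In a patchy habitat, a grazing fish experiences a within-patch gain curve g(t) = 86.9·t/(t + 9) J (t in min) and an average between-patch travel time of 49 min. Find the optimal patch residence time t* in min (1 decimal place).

21.0 min

By the marginal value theorem, leave when the instantaneous gain rate g'(t) equals the habitat-wide average g(t)/(T + t).
g'(t) = 86.9·9/(t + 9)². Setting 86.9·9/(t+9)² = 86.9t/[(t+9)(49+t)] gives 9(49+t) = t(t+9), so t² = 9×49 = 441.
t* = √441 = 21 min.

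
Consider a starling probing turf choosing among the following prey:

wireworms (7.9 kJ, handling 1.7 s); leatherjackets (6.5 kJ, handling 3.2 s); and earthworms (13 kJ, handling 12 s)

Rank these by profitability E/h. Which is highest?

In descending order of E/h:
wireworms: 7.9/1.7 = 4.65 kJ/s
leatherjackets: 6.5/3.2 = 2.03 kJ/s
earthworms: 13/12 = 1.08 kJ/s

wireworms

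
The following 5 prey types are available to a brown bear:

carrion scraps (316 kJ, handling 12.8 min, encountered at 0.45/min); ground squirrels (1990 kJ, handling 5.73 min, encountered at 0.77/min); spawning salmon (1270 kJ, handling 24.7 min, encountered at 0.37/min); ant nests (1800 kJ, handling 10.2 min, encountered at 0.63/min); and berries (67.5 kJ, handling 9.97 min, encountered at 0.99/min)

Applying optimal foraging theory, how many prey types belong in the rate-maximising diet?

Rank by E/h (kJ/min): ground squirrels 347, ant nests 176, spawning salmon 51.4, carrion scraps 24.7, berries 6.77. Include each in turn until the next type's E/h falls below the running intake rate.
Rate on top 1: 283.1. ant nests: 176 < 283.1 → exclude; stop.
Optimal diet: ground squirrels — 1 of 5 types.

1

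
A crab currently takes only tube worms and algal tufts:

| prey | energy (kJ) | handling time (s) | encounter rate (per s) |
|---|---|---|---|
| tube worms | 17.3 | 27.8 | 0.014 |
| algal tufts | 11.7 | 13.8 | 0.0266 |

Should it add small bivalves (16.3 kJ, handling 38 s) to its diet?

Yes

Current rate: (0.014×17.3 + 0.0266×11.7)/(1 + 0.014×27.8 + 0.0266×13.8) = 0.3151 kJ/s.
small bivalves: E/h = 16.3/38 = 0.4289 kJ/s.
0.4289 > 0.3151, so adding small bivalves raises the average — include it.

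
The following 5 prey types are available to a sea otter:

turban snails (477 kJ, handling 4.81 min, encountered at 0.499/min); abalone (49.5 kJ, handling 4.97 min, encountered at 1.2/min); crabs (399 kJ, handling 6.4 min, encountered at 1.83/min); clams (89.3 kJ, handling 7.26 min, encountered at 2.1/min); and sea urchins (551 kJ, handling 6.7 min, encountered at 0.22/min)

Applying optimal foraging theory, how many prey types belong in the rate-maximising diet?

2

E/h in descending order: turban snails 99.2, sea urchins 82.2, crabs 62.3, clams 12.3, abalone 9.96 kJ/min. The optimal diet is the largest prefix of this list for which every included type satisfies E_i/h_i > R on the types above it.
Rate on top 1: 70. sea urchins: 82.2 > 70 → include.
Rate on top 2: 73.7. crabs: 62.3 < 73.7 → exclude; stop.
Optimal diet: turban snails, sea urchins — 2 of 5 types.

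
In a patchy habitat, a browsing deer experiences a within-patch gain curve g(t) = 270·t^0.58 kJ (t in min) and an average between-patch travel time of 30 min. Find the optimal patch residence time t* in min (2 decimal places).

Optimal t* satisfies g'(t*) = g(t*)/(T + t*).
g'(t) = 0.58·270·t^-0.42. Setting 0.58·270·t^-0.42 = 270·t^0.58/(30+t) gives 0.58(30+t) = t, so 0.42·t = 0.58×30.
t* = 0.58×30/0.42 = 41.43 min.

41.43 min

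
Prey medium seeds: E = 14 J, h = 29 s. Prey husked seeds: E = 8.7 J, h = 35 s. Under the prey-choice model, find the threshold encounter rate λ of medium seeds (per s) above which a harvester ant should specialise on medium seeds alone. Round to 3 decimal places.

Drop husked seeds once their profitability E₂/h₂ falls below the rate achievable on medium seeds alone: E₂/h₂ = λE₁/(1 + λh₁).
Solve for λ: λE₁h₂ = E₂(1 + λh₁) → λ(E₁h₂ − E₂h₁) = E₂ → λ = E₂/(E₁h₂ − E₂h₁).
λ = 8.7/(14×35 − 8.7×29) = 8.7/237.7 = 0.0366 per s.

0.037 per s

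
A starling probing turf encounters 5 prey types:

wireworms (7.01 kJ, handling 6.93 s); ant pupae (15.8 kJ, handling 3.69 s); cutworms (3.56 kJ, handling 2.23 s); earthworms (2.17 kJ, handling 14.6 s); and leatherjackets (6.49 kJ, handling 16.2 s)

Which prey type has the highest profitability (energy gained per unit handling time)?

ant pupae

Profitability E/h (kJ/s): wireworms = 7.01/6.93 = 1.01, ant pupae = 15.8/3.69 = 4.28, cutworms = 3.56/2.23 = 1.6, earthworms = 2.17/14.6 = 0.149, leatherjackets = 6.49/16.2 = 0.401.
Ranked: ant pupae > cutworms > wireworms > leatherjackets > earthworms.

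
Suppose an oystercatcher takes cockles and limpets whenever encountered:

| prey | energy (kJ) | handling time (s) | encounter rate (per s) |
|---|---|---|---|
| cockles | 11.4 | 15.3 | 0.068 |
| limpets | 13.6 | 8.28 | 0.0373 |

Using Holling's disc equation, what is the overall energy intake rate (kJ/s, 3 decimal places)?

0.546 kJ/s

R = (0.068×11.4 + 0.0373×13.6) / (1 + 0.068×15.3 + 0.0373×8.28) = 1.282/2.349 = 0.5459 kJ/s.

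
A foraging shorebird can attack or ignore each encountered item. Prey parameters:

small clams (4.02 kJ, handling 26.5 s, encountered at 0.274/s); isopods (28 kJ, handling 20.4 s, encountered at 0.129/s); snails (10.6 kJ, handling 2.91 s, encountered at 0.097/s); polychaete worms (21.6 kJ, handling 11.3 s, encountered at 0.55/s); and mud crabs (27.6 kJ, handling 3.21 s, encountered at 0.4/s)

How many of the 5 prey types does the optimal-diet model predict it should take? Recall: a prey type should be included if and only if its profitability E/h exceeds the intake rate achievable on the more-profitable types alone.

1

Profitabilities (E/h, kJ/s): mud crabs 8.6, snails 3.64, polychaete worms 1.91, isopods 1.37, small clams 0.152. Add prey in this order while the next type's profitability exceeds the intake rate on those already taken.
Rate on top 1: 4.834. snails: 3.64 < 4.834 → exclude; stop.
Optimal diet: mud crabs — 1 of 5 types.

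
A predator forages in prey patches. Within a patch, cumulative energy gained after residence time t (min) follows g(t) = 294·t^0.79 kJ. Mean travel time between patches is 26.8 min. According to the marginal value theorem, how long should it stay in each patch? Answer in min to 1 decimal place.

Optimal t* satisfies g'(t*) = g(t*)/(T + t*).
g'(t) = 0.79·294·t^-0.21. Setting 0.79·294·t^-0.21 = 294·t^0.79/(26.8+t) gives 0.79(26.8+t) = t, so 0.21·t = 0.79×26.8.
t* = 0.79×26.8/0.21 = 100.8 min.

100.8 min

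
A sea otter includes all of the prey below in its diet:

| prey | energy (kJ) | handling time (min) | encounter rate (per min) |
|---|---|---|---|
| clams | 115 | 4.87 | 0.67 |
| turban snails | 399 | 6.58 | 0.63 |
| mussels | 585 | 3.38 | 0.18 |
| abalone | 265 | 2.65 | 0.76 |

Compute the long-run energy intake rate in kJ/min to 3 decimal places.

R = (0.67×115 + 0.63×399 + 0.18×585 + 0.76×265) / (1 + 0.67×4.87 + 0.63×6.58 + 0.18×3.38 + 0.76×2.65) = 635.1/11.03 = 57.58 kJ/min.

57.577 kJ/min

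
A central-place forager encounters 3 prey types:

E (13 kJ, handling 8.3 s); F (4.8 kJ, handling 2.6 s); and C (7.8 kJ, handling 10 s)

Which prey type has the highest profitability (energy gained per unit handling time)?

F

Profitability E/h (kJ/s): E = 13/8.3 = 1.57, F = 4.8/2.6 = 1.85, C = 7.8/10 = 0.78.
Ranked: F > E > C.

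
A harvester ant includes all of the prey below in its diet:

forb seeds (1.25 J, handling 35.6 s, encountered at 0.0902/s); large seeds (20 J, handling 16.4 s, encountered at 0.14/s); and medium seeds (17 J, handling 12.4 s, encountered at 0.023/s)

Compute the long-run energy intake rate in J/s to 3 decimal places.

0.486 J/s

R = Σλ_iE_i / (1 + Σλ_ih_i)
Numerator: 0.0902×1.25 + 0.14×20 + 0.023×17 = 3.304
Denominator: 1 + 0.0902×35.6 + 0.14×16.4 + 0.023×12.4 = 6.792
R = 3.304/6.792 = 0.4864 J/s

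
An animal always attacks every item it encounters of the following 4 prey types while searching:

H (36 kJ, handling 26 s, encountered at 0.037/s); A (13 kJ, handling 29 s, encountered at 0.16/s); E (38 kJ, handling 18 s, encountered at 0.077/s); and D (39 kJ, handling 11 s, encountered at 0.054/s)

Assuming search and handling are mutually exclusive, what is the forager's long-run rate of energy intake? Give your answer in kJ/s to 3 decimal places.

0.984 kJ/s

R = Σλ_iE_i / (1 + Σλ_ih_i)
Numerator: 0.037×36 + 0.16×13 + 0.077×38 + 0.054×39 = 8.444
Denominator: 1 + 0.037×26 + 0.16×29 + 0.077×18 + 0.054×11 = 8.582
R = 8.444/8.582 = 0.9839 kJ/s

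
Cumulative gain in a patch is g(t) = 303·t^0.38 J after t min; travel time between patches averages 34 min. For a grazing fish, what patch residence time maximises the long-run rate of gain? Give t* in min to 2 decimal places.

20.84 min

By the marginal value theorem, leave when the instantaneous gain rate g'(t) equals the habitat-wide average g(t)/(T + t).
g'(t) = 0.38·303·t^-0.62. Setting 0.38·303·t^-0.62 = 303·t^0.38/(34+t) gives 0.38(34+t) = t, so 0.62·t = 0.38×34.
t* = 0.38×34/0.62 = 20.84 min.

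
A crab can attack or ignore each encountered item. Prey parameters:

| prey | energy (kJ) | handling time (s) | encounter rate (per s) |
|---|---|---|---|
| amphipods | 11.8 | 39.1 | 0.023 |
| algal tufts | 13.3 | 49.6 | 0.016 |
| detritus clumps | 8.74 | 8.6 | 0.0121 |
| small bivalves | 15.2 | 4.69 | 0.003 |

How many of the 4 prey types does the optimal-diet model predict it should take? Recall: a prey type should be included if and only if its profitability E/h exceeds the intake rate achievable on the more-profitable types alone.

E/h in descending order: small bivalves 3.24, detritus clumps 1.02, amphipods 0.302, algal tufts 0.268 kJ/s. The optimal diet is the largest prefix of this list for which every included type satisfies E_i/h_i > R on the types above it.
Rate on top 1: 0.04497. detritus clumps: 1.02 > 0.04497 → include.
Rate on top 2: 0.1354. amphipods: 0.302 > 0.1354 → include.
Rate on top 3: 0.2096. algal tufts: 0.268 > 0.2096 → include.
Optimal diet: small bivalves, detritus clumps, amphipods, algal tufts — 4 of 4 types.

4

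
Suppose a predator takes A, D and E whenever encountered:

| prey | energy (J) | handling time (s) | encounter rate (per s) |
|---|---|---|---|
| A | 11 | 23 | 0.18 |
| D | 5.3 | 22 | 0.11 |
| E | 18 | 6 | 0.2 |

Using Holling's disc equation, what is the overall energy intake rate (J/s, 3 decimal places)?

R = Σλ_iE_i / (1 + Σλ_ih_i)
Numerator: 0.18×11 + 0.11×5.3 + 0.2×18 = 6.163
Denominator: 1 + 0.18×23 + 0.11×22 + 0.2×6 = 8.76
R = 6.163/8.76 = 0.7035 J/s

0.704 J/s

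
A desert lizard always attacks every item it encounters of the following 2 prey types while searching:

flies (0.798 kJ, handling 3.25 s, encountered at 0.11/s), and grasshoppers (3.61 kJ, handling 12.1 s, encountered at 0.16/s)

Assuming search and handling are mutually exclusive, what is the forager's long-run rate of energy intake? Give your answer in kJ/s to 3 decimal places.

0.202 kJ/s

R = Σλ_iE_i / (1 + Σλ_ih_i)
Numerator: 0.11×0.798 + 0.16×3.61 = 0.6654
Denominator: 1 + 0.11×3.25 + 0.16×12.1 = 3.293
R = 0.6654/3.293 = 0.202 kJ/s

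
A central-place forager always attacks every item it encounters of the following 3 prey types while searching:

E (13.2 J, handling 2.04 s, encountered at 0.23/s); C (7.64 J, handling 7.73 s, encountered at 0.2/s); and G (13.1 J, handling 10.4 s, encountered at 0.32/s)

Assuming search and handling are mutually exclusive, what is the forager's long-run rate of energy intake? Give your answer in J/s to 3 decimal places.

R = Σλ_iE_i / (1 + Σλ_ih_i)
Numerator: 0.23×13.2 + 0.2×7.64 + 0.32×13.1 = 8.756
Denominator: 1 + 0.23×2.04 + 0.2×7.73 + 0.32×10.4 = 6.343
R = 8.756/6.343 = 1.38 J/s

1.380 J/s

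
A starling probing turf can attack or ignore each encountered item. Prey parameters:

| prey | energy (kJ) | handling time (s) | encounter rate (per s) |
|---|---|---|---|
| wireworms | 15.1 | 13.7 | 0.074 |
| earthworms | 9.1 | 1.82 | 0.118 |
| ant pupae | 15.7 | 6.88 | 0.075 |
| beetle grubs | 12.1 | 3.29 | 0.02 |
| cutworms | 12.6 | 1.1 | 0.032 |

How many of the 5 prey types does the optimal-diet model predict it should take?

Rank by E/h (kJ/s): cutworms 11.5, earthworms 5, beetle grubs 3.68, ant pupae 2.28, wireworms 1.1. Include each in turn until the next type's E/h falls below the running intake rate.
Rate on top 1: 0.3895. earthworms: 5 > 0.3895 → include.
Rate on top 2: 1.182. beetle grubs: 3.68 > 1.182 → include.
Rate on top 3: 1.306. ant pupae: 2.28 > 1.306 → include.
Rate on top 4: 1.581. wireworms: 1.1 < 1.581 → exclude; stop.
Optimal diet: cutworms, earthworms, beetle grubs, ant pupae — 4 of 5 types.

4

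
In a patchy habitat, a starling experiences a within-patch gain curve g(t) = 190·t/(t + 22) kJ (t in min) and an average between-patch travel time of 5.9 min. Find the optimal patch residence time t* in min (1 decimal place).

Optimal t* satisfies g'(t*) = g(t*)/(T + t*).
g'(t) = 190·22/(t + 22)². Setting 190·22/(t+22)² = 190t/[(t+22)(5.9+t)] gives 22(5.9+t) = t(t+22), so t² = 22×5.9 = 129.8.
t* = √129.8 = 11.39 min.

11.4 min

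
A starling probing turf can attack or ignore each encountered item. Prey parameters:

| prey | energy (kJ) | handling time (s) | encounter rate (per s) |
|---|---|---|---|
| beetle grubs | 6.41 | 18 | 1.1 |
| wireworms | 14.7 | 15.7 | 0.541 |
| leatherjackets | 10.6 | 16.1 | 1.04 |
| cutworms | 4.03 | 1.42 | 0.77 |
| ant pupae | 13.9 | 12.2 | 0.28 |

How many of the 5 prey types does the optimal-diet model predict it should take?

1

E/h in descending order: cutworms 2.84, ant pupae 1.14, wireworms 0.936, leatherjackets 0.658, beetle grubs 0.356 kJ/s. The optimal diet is the largest prefix of this list for which every included type satisfies E_i/h_i > R on the types above it.
Rate on top 1: 1.482. ant pupae: 1.14 < 1.482 → exclude; stop.
Optimal diet: cutworms — 1 of 5 types.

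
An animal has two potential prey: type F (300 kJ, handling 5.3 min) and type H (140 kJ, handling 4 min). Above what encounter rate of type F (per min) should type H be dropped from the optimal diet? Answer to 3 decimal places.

0.306 per min

The zero-one rule: include type H iff E₂/h₂ > λE₁/(1+λh₁). Equality gives the switch point.
λE₁h₂ = E₂ + λE₂h₁ ⇒ λ = E₂/(E₁h₂ − E₂h₁) = 140/(1200 − 742) = 0.3057 per min.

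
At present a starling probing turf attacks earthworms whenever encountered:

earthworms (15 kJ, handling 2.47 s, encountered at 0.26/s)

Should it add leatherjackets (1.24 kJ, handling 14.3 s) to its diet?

No

Intake rate on the current diet: R = (0.26×15) / (1 + 0.26×2.47) = 3.9/1.642 = 2.375 kJ/s.
Profitability of leatherjackets: 1.24/14.3 = 0.08671 kJ/s.
Since 0.08671 < R, time spent handling leatherjackets is better spent searching.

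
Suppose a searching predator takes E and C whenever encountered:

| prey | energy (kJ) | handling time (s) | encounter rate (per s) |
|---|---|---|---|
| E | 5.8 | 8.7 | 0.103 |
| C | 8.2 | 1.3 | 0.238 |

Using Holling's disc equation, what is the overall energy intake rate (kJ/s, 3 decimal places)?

R = (0.103×5.8 + 0.238×8.2) / (1 + 0.103×8.7 + 0.238×1.3) = 2.549/2.205 = 1.156 kJ/s.

1.156 kJ/s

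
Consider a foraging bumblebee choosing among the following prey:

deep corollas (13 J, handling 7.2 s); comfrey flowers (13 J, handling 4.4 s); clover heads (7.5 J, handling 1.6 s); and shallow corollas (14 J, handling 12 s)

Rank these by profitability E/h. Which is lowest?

shallow corollas

Profitability E/h (J/s): deep corollas = 13/7.2 = 1.81, comfrey flowers = 13/4.4 = 2.95, clover heads = 7.5/1.6 = 4.69, shallow corollas = 14/12 = 1.17.
Ranked: clover heads > comfrey flowers > deep corollas > shallow corollas.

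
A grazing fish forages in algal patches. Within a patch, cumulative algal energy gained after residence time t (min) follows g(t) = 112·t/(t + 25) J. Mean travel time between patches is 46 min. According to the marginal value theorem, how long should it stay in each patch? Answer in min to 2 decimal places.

By the marginal value theorem, leave when the instantaneous gain rate g'(t) equals the habitat-wide average g(t)/(T + t).
g'(t) = 112·25/(t + 25)². Setting 112·25/(t+25)² = 112t/[(t+25)(46+t)] gives 25(46+t) = t(t+25), so t² = 25×46 = 1150.
t* = √1150 = 33.91 min.

33.91 min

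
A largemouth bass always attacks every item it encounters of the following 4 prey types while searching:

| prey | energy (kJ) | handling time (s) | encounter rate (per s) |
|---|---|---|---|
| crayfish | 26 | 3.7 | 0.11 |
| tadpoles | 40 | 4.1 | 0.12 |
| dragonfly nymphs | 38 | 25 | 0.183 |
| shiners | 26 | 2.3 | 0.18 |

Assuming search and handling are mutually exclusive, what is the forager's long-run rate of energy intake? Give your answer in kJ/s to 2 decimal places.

Energy encountered per unit search time: 0.11×26 + 0.12×40 + 0.183×38 + 0.18×26 = 19.29 kJ/s.
Handling time per unit search time: 0.11×3.7 + 0.12×4.1 + 0.183×25 + 0.18×2.3 = 5.888.
Rate = 19.29/(1 + 5.888) = 2.801 kJ/s.

2.80 kJ/s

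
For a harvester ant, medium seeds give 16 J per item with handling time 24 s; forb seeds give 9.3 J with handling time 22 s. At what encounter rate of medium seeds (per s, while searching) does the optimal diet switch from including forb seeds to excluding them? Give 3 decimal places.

Drop forb seeds once their profitability E₂/h₂ falls below the rate achievable on medium seeds alone: E₂/h₂ = λE₁/(1 + λh₁).
Solve for λ: λE₁h₂ = E₂(1 + λh₁) → λ(E₁h₂ − E₂h₁) = E₂ → λ = E₂/(E₁h₂ − E₂h₁).
λ = 9.3/(16×22 − 9.3×24) = 9.3/128.8 = 0.0722 per s.

0.072 per s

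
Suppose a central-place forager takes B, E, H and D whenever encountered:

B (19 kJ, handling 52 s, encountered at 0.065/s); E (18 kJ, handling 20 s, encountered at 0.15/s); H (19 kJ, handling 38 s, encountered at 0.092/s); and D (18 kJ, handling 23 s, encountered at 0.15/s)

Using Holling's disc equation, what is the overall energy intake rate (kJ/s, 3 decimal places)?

R = Σλ_iE_i / (1 + Σλ_ih_i)
Numerator: 0.065×19 + 0.15×18 + 0.092×19 + 0.15×18 = 8.383
Denominator: 1 + 0.065×52 + 0.15×20 + 0.092×38 + 0.15×23 = 14.33
R = 8.383/14.33 = 0.5852 kJ/s

0.585 kJ/s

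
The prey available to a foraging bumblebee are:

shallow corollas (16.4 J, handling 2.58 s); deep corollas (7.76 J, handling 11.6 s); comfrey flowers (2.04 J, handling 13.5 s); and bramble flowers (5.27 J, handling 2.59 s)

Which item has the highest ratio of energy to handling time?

shallow corollas

In descending order of E/h:
shallow corollas: 16.4/2.58 = 6.36 J/s
bramble flowers: 5.27/2.59 = 2.03 J/s
deep corollas: 7.76/11.6 = 0.669 J/s
comfrey flowers: 2.04/13.5 = 0.151 J/s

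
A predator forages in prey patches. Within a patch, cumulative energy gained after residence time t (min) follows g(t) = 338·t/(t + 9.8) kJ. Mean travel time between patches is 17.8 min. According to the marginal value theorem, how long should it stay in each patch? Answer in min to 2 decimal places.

By the marginal value theorem, leave when the instantaneous gain rate g'(t) equals the habitat-wide average g(t)/(T + t).
g'(t) = 338·9.8/(t + 9.8)². Setting 338·9.8/(t+9.8)² = 338t/[(t+9.8)(17.8+t)] gives 9.8(17.8+t) = t(t+9.8), so t² = 9.8×17.8 = 174.4.
t* = √174.4 = 13.21 min.

13.21 min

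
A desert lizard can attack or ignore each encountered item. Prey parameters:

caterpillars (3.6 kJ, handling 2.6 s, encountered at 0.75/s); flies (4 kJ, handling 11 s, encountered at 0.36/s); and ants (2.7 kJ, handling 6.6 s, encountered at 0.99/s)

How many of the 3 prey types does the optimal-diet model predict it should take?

1

Rank by E/h (kJ/s): caterpillars 1.38, ants 0.409, flies 0.364. Include each in turn until the next type's E/h falls below the running intake rate.
Rate on top 1: 0.9153. ants: 0.409 < 0.9153 → exclude; stop.
Optimal diet: caterpillars — 1 of 3 types.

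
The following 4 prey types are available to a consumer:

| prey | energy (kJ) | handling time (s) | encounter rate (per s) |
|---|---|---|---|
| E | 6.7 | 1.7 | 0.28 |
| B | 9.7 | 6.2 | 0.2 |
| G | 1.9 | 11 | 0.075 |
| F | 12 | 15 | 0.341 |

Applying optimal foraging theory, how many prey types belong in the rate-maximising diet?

2

E/h in descending order: E 3.94, B 1.56, F 0.8, G 0.173 kJ/s. The optimal diet is the largest prefix of this list for which every included type satisfies E_i/h_i > R on the types above it.
Rate on top 1: 1.271. B: 1.56 > 1.271 → include.
Rate on top 2: 1.405. F: 0.8 < 1.405 → exclude; stop.
Optimal diet: E, B — 2 of 4 types.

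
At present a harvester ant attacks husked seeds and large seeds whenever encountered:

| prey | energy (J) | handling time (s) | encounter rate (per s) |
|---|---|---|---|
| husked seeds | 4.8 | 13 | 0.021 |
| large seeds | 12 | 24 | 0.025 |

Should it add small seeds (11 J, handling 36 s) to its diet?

Yes

On husked seeds and large seeds alone, R = ΣλE/(1+Σλh) = 0.4008/1.873 = 0.214 J/s.
small seeds: E/h = 11/36 = 0.3056 J/s.
Since 0.3056 > R, including small seeds increases the long-run rate.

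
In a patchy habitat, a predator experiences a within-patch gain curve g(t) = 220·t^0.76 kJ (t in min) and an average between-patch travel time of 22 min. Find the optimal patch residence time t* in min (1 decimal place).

Maximise g(t)/(T+t): set derivative to zero → g'(t)(T+t) = g(t).
g'(t) = 0.76·220·t^-0.24. Setting 0.76·220·t^-0.24 = 220·t^0.76/(22+t) gives 0.76(22+t) = t, so 0.24·t = 0.76×22.
t* = 0.76×22/0.24 = 69.67 min.

69.7 min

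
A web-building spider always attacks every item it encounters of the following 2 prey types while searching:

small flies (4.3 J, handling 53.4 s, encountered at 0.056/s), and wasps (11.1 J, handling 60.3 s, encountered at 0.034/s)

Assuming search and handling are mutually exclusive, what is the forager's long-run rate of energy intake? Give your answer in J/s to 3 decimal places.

R = Σλ_iE_i / (1 + Σλ_ih_i)
Numerator: 0.056×4.3 + 0.034×11.1 = 0.6182
Denominator: 1 + 0.056×53.4 + 0.034×60.3 = 6.041
R = 0.6182/6.041 = 0.1023 J/s

0.102 J/s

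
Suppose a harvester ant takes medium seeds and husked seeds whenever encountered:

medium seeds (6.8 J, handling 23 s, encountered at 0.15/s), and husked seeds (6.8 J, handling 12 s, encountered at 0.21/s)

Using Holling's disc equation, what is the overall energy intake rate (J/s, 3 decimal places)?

R = (0.15×6.8 + 0.21×6.8) / (1 + 0.15×23 + 0.21×12) = 2.448/6.97 = 0.3512 J/s.

0.351 J/s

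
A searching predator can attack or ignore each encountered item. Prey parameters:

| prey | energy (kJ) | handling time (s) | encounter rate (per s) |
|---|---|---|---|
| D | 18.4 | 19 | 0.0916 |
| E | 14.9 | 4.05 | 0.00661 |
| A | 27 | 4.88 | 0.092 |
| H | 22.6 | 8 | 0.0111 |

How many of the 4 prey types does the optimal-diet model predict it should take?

E/h in descending order: A 5.53, E 3.68, H 2.83, D 0.968 kJ/s. The optimal diet is the largest prefix of this list for which every included type satisfies E_i/h_i > R on the types above it.
Rate on top 1: 1.714. E: 3.68 > 1.714 → include.
Rate on top 2: 1.75. H: 2.83 > 1.75 → include.
Rate on top 3: 1.811. D: 0.968 < 1.811 → exclude; stop.
Optimal diet: A, E, H — 3 of 4 types.

3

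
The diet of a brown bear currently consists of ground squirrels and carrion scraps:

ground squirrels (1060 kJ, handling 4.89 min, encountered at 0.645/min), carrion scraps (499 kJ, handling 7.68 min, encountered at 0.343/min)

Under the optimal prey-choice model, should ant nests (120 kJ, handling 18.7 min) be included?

Current rate: (0.645×1060 + 0.343×499)/(1 + 0.645×4.89 + 0.343×7.68) = 125.9 kJ/min.
ant nests: E/h = 120/18.7 = 6.417 kJ/min.
6.417 < 125.9, so adding ant nests would lower the average — exclude it.

No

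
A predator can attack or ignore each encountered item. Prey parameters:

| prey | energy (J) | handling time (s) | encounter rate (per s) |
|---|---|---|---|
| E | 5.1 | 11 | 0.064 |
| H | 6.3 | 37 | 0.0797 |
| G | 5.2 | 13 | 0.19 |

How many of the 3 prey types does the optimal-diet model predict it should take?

2

Profitabilities (E/h, J/s): E 0.464, G 0.4, H 0.17. Add prey in this order while the next type's profitability exceeds the intake rate on those already taken.
Rate on top 1: 0.1915. G: 0.4 > 0.1915 → include.
Rate on top 2: 0.3149. H: 0.17 < 0.3149 → exclude; stop.
Optimal diet: E, G — 2 of 3 types.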